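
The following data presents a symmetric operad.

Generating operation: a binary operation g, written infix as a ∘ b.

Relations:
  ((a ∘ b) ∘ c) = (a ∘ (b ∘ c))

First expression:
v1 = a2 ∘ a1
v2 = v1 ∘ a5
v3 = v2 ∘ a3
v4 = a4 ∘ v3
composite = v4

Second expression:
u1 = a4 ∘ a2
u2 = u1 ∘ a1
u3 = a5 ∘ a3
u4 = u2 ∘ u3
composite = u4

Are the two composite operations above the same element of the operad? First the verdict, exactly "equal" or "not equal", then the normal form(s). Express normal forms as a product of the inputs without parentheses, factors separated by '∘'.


The first expression reduces to a4 ∘ a2 ∘ a1 ∘ a5 ∘ a3
The second expression reduces to a4 ∘ a2 ∘ a1 ∘ a5 ∘ a3
One common form — equal.

equal; both compose to a4 ∘ a2 ∘ a1 ∘ a5 ∘ a3


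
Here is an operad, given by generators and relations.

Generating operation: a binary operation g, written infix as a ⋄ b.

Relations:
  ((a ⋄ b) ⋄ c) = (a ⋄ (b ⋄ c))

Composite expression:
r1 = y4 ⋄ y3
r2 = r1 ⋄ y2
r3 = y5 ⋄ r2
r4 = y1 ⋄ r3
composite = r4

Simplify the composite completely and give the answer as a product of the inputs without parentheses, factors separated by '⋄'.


y1 ⋄ y5 ⋄ y4 ⋄ y3 ⋄ y2


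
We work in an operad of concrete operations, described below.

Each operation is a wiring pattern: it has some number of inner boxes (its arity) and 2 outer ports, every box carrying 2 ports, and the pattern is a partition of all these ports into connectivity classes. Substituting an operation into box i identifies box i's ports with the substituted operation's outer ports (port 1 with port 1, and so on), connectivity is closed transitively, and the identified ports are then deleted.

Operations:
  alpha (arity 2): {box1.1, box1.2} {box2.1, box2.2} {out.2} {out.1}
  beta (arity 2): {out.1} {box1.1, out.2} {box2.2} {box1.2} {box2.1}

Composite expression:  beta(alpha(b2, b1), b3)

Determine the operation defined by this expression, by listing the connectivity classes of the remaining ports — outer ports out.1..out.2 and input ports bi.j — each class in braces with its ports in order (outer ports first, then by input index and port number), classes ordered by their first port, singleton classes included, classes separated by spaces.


{out.1} {out.2} {b1.1, b1.2} {b2.1, b2.2} {b3.1} {b3.2}

Substituting into beta glues patterns; closure does the rest.
the subtree at alpha composes to {out.1} {out.2} {b1.1, b1.2} {b2.1, b2.2} on (b2, b1); out.j = own outer ports
the subtree at beta composes to {out.1} {out.2} {b1.1, b1.2} {b2.1, b2.2} {b3.1} {b3.2} on (b2, b1, b3); out.j = own outer ports


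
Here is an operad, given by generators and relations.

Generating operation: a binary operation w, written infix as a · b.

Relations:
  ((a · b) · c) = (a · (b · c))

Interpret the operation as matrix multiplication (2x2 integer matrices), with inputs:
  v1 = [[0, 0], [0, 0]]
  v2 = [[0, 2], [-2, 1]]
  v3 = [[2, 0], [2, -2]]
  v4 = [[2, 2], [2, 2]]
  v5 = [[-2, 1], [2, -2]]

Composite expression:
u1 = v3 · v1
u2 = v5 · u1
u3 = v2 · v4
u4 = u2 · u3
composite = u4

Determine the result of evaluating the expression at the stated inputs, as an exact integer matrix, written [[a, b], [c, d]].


[[0, 0], [0, 0]]


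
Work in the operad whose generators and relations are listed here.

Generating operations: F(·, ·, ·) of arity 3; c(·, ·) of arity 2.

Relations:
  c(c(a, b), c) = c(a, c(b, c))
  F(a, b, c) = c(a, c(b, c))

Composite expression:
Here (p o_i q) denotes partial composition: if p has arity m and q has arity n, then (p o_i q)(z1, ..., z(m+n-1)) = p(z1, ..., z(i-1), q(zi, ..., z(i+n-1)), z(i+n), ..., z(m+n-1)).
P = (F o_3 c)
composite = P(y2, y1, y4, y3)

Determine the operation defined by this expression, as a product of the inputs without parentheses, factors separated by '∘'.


Under associativity of F, the answer is the y's in reading order.
c(y4, y3) reduces to y4 ∘ y3
F(y2, y1, c(y4, y3)) reduces to y2 ∘ y1 ∘ y4 ∘ y3

y2 ∘ y1 ∘ y4 ∘ y3


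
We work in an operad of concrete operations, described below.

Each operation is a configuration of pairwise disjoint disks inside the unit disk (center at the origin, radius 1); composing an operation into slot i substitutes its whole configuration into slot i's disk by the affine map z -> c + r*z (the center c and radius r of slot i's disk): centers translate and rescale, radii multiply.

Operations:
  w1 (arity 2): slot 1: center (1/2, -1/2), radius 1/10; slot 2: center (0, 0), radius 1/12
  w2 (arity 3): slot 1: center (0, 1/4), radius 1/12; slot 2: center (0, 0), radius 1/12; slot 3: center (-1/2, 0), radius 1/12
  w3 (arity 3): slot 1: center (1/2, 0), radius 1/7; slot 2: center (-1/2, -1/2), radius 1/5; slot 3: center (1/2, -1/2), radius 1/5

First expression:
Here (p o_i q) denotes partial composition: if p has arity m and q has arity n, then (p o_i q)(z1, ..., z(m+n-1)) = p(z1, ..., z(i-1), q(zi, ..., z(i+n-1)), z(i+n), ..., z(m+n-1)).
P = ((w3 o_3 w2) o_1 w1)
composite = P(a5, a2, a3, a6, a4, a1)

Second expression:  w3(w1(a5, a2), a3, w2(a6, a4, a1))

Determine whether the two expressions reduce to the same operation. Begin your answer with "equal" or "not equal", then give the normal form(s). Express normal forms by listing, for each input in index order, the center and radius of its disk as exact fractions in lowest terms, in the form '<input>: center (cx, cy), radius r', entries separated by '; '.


equal: each reduces to a1: center (2/5, -1/2), radius 1/60; a2: center (1/2, 0), radius 1/84; a3: center (-1/2, -1/2), radius 1/5; a4: center (1/2, -1/2), radius 1/60; a5: center (4/7, -1/14), radius 1/70; a6: center (1/2, -9/20), radius 1/60

In normal form, the first expression is a1: center (2/5, -1/2), radius 1/60; a2: center (1/2, 0), radius 1/84; a3: center (-1/2, -1/2), radius 1/5; a4: center (1/2, -1/2), radius 1/60; a5: center (4/7, -1/14), radius 1/70; a6: center (1/2, -9/20), radius 1/60
In normal form, the second expression is a1: center (2/5, -1/2), radius 1/60; a2: center (1/2, 0), radius 1/84; a3: center (-1/2, -1/2), radius 1/5; a4: center (1/2, -1/2), radius 1/60; a5: center (4/7, -1/14), radius 1/70; a6: center (1/2, -9/20), radius 1/60
Identical normal forms: equal.


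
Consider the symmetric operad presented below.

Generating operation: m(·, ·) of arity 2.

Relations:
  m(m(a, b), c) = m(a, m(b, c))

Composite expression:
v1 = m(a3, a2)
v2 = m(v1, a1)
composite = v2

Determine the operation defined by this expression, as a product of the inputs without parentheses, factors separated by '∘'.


a3 ∘ a2 ∘ a1

The m-tree's shape is irrelevant; the a-reading-order decides.
m(a3, a2) collapses to a3 ∘ a2
m(m(a3, a2), a1) collapses to a3 ∘ a2 ∘ a1


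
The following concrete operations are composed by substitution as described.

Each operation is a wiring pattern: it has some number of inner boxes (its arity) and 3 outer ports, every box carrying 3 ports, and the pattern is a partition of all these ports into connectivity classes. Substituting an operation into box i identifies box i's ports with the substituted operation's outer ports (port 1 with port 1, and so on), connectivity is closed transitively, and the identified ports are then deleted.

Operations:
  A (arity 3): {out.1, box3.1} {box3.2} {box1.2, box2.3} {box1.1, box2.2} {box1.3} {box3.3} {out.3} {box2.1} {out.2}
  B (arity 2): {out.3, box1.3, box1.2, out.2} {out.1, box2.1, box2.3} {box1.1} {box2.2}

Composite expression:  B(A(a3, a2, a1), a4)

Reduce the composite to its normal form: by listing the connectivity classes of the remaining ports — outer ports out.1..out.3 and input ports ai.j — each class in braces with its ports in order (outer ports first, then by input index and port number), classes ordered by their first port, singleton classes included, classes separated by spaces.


{out.1, a4.1, a4.3} {out.2, out.3} {a1.1} {a1.2} {a1.3} {a2.1} {a2.2, a3.1} {a2.3, a3.2} {a3.3} {a4.2}

After gluing at B, chains via deleted ports link the a-ports.
the subtree at A composes to {out.1, a1.1} {out.2} {out.3} {a1.2} {a1.3} {a2.1} {a2.2, a3.1} {a2.3, a3.2} {a3.3} on (a3, a2, a1); out.j = own outer ports
the subtree at B composes to {out.1, a4.1, a4.3} {out.2, out.3} {a1.1} {a1.2} {a1.3} {a2.1} {a2.2, a3.1} {a2.3, a3.2} {a3.3} {a4.2} on (a3, a2, a1, a4); out.j = own outer ports


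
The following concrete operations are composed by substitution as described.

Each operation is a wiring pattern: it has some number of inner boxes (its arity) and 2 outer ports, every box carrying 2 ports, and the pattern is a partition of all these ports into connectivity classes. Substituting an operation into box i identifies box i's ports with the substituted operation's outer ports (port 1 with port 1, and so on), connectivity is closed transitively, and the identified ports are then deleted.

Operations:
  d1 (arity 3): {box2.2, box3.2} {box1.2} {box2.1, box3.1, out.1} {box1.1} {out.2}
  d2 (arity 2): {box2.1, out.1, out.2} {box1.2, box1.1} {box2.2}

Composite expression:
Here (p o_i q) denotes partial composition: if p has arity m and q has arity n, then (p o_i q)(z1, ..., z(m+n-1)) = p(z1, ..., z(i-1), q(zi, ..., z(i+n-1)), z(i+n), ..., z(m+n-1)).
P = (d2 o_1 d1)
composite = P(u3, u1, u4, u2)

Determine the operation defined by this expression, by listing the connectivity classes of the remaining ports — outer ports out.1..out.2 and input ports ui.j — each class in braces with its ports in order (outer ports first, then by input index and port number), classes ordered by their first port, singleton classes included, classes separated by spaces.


Reachability decides: close wires over d2-identified ports.
through d1, on inputs (u3, u1, u4): {out.1, u1.1, u4.1} {out.2} {u1.2, u4.2} {u3.1} {u3.2} (out.j = stage outer ports)
through d2, on inputs (u3, u1, u4, u2): {out.1, out.2, u2.1} {u1.1, u4.1} {u1.2, u4.2} {u2.2} {u3.1} {u3.2} (out.j = stage outer ports)

{out.1, out.2, u2.1} {u1.1, u4.1} {u1.2, u4.2} {u2.2} {u3.1} {u3.2}


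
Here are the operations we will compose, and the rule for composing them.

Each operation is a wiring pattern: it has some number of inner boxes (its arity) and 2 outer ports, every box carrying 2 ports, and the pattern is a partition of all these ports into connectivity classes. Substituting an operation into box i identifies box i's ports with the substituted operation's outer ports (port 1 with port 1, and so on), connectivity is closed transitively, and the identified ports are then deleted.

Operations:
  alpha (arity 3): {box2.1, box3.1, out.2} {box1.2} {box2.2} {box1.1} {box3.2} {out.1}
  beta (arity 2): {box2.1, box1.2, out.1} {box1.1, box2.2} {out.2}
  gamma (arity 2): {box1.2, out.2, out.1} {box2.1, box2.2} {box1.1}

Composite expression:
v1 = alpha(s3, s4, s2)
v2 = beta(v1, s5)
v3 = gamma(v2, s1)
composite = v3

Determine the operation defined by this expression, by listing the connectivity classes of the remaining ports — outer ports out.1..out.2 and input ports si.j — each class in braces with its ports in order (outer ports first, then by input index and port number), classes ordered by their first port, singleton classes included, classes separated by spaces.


Treat the ports identified at gamma as solder joints: merge, then drop.
the subtree at alpha composes to {out.1} {out.2, s2.1, s4.1} {s2.2} {s3.1} {s3.2} {s4.2} on (s3, s4, s2); out.j = own outer ports
the subtree at beta composes to {out.1, s2.1, s4.1, s5.1} {out.2} {s2.2} {s3.1} {s3.2} {s4.2} {s5.2} on (s3, s4, s2, s5); out.j = own outer ports
the subtree at gamma composes to {out.1, out.2} {s1.1, s1.2} {s2.1, s4.1, s5.1} {s2.2} {s3.1} {s3.2} {s4.2} {s5.2} on (s3, s4, s2, s5, s1); out.j = own outer ports

{out.1, out.2} {s1.1, s1.2} {s2.1, s4.1, s5.1} {s2.2} {s3.1} {s3.2} {s4.2} {s5.2}


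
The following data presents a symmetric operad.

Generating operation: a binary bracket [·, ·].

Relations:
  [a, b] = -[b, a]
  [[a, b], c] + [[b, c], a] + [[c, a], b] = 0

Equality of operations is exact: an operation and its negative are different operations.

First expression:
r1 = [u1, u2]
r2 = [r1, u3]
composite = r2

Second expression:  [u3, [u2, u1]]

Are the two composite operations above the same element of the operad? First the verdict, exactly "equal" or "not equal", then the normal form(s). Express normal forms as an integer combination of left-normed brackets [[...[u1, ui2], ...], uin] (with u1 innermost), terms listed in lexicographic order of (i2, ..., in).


The first composite normalizes to [[u1, u2], u3]
The second composite normalizes to [[u1, u2], u3]
The normal forms match — equal.

equal: each reduces to [[u1, u2], u3]


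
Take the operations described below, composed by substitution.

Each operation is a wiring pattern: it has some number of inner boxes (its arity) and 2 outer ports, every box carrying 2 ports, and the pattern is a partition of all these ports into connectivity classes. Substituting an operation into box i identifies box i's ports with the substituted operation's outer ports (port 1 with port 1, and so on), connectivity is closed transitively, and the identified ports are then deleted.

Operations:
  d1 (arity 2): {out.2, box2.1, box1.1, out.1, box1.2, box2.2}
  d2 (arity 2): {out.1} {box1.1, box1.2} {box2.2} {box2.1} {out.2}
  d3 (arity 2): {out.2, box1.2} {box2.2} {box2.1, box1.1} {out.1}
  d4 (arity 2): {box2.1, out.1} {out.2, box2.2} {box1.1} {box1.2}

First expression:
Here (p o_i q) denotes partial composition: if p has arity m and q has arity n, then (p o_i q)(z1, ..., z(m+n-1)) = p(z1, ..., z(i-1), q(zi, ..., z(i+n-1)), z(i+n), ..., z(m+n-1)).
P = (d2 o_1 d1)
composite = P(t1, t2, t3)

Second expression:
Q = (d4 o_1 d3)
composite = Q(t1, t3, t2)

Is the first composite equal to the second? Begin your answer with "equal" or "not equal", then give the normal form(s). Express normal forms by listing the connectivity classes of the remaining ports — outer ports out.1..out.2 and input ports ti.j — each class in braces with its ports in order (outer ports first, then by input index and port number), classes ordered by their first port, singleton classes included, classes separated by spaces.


not equal; first: {out.1} {out.2} {t1.1, t1.2, t2.1, t2.2} {t3.1} {t3.2}; second: {out.1, t2.1} {out.2, t2.2} {t1.1, t3.1} {t1.2} {t3.2}

The first expression, normalized: {out.1} {out.2} {t1.1, t1.2, t2.1, t2.2} {t3.1} {t3.2}
The second expression, normalized: {out.1, t2.1} {out.2, t2.2} {t1.1, t3.1} {t1.2} {t3.2}
Different reductions; not equal.


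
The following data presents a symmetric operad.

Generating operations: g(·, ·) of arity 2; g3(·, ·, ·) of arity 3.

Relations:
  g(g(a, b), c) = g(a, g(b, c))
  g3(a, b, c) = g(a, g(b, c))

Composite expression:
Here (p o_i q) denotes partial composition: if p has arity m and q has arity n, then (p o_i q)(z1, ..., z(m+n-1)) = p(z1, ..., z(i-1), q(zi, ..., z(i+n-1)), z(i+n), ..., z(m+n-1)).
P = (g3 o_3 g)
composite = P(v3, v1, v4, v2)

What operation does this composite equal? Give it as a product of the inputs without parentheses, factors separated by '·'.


v3 · v1 · v4 · v2

Every regrouping of g3 is equal, so read the v-inputs in written order.
g(v4, v2) flattens to v4 · v2
g3(v3, v1, g(v4, v2)) flattens to v3 · v1 · v4 · v2


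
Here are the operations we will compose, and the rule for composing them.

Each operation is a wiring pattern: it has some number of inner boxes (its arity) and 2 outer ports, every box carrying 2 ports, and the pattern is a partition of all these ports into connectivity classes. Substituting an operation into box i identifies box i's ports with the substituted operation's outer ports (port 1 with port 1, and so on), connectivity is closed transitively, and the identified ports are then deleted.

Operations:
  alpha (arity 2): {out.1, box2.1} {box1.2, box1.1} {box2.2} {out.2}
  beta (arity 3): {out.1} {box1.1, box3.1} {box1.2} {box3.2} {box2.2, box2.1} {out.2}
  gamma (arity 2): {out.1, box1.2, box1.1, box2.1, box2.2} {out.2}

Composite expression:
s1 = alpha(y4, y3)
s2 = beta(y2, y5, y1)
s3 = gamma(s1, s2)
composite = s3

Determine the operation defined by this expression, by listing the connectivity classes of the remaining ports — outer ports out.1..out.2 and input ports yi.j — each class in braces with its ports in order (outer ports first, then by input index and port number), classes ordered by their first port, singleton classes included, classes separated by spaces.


{out.1, y3.1} {out.2} {y1.1, y2.1} {y1.2} {y2.2} {y3.2} {y4.1, y4.2} {y5.1, y5.2}


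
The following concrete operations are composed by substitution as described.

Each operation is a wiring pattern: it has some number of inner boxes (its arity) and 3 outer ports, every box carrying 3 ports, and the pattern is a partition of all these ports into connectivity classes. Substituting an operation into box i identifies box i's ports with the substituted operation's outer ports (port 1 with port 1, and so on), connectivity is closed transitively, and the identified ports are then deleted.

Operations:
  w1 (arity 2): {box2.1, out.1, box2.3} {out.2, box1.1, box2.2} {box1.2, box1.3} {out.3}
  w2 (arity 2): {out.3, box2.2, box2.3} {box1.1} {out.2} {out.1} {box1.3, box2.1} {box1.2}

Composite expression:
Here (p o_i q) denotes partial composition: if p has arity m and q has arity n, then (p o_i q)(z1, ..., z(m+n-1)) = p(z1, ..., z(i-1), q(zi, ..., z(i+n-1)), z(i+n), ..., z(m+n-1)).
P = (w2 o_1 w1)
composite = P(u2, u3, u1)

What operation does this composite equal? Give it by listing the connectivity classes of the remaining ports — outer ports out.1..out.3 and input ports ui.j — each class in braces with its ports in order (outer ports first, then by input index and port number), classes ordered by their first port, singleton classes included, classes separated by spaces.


{out.1} {out.2} {out.3, u1.2, u1.3} {u1.1} {u2.1, u3.2} {u2.2, u2.3} {u3.1, u3.3}

Treat the ports identified at w2 as solder joints: merge, then drop.
through w1, on inputs (u2, u3): {out.1, u3.1, u3.3} {out.2, u2.1, u3.2} {out.3} {u2.2, u2.3} (out.j = stage outer ports)
through w2, on inputs (u2, u3, u1): {out.1} {out.2} {out.3, u1.2, u1.3} {u1.1} {u2.1, u3.2} {u2.2, u2.3} {u3.1, u3.3} (out.j = stage outer ports)


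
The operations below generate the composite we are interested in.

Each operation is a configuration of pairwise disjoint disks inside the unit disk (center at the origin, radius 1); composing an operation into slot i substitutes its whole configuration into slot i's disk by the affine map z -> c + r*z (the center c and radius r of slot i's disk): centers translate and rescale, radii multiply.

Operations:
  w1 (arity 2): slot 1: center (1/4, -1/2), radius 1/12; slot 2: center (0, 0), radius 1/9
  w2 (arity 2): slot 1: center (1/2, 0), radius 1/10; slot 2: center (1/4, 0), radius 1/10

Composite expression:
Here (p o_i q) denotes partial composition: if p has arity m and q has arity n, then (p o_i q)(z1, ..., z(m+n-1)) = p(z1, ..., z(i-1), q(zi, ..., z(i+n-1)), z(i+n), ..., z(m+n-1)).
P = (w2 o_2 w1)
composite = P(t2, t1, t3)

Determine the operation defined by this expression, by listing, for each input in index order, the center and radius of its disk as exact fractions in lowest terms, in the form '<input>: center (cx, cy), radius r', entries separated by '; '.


Affine substitution under w2: radii multiply and t-centers shift.
input t2: composing its 1 substitution step yields center (1/2, 0), radius 1/10
input t1: composing its 2 substitution steps yields center (11/40, -1/20), radius 1/120
input t3: composing its 2 substitution steps yields center (1/4, 0), radius 1/90

t1: center (11/40, -1/20), radius 1/120; t2: center (1/2, 0), radius 1/10; t3: center (1/4, 0), radius 1/90


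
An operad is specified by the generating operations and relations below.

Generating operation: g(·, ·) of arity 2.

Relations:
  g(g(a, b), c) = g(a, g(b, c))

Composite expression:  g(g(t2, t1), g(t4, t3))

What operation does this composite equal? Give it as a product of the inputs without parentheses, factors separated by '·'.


t2 · t1 · t4 · t3

Key point: g is associative — brackets drop, the t-order remains.
g(t2, t1) linearizes to t2 · t1
g(t4, t3) linearizes to t4 · t3
g(g(t2, t1), g(t4, t3)) linearizes to t2 · t1 · t4 · t3


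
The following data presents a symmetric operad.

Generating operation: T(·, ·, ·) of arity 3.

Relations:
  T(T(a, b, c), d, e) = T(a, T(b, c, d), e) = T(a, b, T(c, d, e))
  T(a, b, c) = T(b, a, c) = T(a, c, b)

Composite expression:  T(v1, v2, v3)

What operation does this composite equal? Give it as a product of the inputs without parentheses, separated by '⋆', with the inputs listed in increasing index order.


v1 ⋆ v2 ⋆ v3


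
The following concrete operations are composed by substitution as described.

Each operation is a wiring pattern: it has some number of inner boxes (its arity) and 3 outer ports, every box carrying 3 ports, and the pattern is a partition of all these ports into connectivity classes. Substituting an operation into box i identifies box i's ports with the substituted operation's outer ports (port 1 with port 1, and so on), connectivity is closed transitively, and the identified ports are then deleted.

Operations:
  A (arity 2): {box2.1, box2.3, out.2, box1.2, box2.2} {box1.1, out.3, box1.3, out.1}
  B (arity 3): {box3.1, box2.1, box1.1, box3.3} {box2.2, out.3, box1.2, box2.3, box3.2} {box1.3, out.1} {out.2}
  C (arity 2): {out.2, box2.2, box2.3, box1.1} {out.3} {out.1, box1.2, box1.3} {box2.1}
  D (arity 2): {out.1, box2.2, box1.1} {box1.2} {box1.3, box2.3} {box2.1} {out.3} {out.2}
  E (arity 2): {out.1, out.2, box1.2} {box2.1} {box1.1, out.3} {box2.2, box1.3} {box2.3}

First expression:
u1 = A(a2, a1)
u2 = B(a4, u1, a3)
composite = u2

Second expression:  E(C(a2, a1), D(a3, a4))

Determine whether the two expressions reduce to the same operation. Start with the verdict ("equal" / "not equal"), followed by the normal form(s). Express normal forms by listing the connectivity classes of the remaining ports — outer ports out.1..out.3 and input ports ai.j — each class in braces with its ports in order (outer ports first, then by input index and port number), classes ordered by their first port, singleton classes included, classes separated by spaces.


The first composite normalizes to {out.1, a4.3} {out.2} {out.3, a1.1, a1.2, a1.3, a2.1, a2.2, a2.3, a3.1, a3.2, a3.3, a4.1, a4.2}
The second composite normalizes to {out.1, out.2, a1.2, a1.3, a2.1} {out.3, a2.2, a2.3} {a1.1} {a3.1, a4.2} {a3.2} {a3.3, a4.3} {a4.1}
Distinct normal forms: not equal.

not equal; first: {out.1, a4.3} {out.2} {out.3, a1.1, a1.2, a1.3, a2.1, a2.2, a2.3, a3.1, a3.2, a3.3, a4.1, a4.2}; second: {out.1, out.2, a1.2, a1.3, a2.1} {out.3, a2.2, a2.3} {a1.1} {a3.1, a4.2} {a3.2} {a3.3, a4.3} {a4.1}


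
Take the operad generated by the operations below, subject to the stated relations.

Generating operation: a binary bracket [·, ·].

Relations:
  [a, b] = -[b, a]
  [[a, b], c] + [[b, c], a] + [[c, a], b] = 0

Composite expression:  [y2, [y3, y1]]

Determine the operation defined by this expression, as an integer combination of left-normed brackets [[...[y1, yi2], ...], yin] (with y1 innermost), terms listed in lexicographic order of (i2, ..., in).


[[y1, y3], y2]


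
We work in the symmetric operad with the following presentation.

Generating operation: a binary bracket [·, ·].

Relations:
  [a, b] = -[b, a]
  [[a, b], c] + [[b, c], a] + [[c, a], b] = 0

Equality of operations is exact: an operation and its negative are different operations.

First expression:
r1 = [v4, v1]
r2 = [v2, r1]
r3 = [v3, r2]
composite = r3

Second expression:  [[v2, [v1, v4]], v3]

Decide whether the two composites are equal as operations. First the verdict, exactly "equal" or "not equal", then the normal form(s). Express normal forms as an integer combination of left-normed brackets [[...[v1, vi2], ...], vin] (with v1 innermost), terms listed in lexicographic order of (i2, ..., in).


equal; both compose to -[[[v1, v4], v2], v3]

The first expression, normalized: -[[[v1, v4], v2], v3]
The second expression, normalized: -[[[v1, v4], v2], v3]
Identical normal forms: equal.


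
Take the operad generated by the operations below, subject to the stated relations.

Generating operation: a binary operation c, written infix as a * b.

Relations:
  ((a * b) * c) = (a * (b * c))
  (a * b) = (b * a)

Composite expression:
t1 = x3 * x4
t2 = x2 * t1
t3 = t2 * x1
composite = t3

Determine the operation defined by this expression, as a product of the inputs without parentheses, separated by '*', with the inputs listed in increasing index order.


Key point: c commutes, so take the x-inputs in any fixed order.
(x3 * x4) spells out as x3 * x4
(x2 * (x3 * x4)) spells out as x2 * x3 * x4
((x2 * (x3 * x4)) * x1) spells out as x2 * x3 * x4 * x1
rearranged into index order: x1 * x2 * x3 * x4

x1 * x2 * x3 * x4


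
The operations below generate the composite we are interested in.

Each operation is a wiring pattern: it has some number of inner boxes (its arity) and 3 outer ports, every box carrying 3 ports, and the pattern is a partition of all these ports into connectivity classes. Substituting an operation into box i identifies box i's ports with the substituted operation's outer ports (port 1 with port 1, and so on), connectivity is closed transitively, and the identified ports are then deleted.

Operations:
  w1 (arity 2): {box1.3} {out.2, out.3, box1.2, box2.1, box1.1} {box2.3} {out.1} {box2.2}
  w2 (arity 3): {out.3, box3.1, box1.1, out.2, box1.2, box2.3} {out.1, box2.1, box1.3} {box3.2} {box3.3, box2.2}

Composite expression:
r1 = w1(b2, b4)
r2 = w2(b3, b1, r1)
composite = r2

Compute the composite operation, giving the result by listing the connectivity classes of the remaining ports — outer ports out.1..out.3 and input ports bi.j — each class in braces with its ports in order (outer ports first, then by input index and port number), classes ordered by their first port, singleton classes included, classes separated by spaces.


Substituting into w2 glues patterns; closure does the rest.
after w1, the pattern on (b2, b4) reads {out.1} {out.2, out.3, b2.1, b2.2, b4.1} {b2.3} {b4.2} {b4.3} (out.j = its outer ports)
after w2, the pattern on (b3, b1, b2, b4) reads {out.1, b1.1, b3.3} {out.2, out.3, b1.3, b3.1, b3.2} {b1.2, b2.1, b2.2, b4.1} {b2.3} {b4.2} {b4.3} (out.j = its outer ports)

{out.1, b1.1, b3.3} {out.2, out.3, b1.3, b3.1, b3.2} {b1.2, b2.1, b2.2, b4.1} {b2.3} {b4.2} {b4.3}


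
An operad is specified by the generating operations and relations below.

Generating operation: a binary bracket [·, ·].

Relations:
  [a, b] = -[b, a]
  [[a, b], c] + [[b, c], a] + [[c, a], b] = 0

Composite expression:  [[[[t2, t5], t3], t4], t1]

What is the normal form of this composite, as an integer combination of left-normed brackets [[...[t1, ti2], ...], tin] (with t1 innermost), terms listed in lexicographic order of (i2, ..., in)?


-[[[[t1, t2], t5], t3], t4] + [[[[t1, t3], t2], t5], t4] - [[[[t1, t3], t5], t2], t4] + [[[[t1, t4], t2], t5], t3] - [[[[t1, t4], t3], t2], t5] + [[[[t1, t4], t3], t5], t2] - [[[[t1, t4], t5], t2], t3] + [[[[t1, t5], t2], t3], t4]


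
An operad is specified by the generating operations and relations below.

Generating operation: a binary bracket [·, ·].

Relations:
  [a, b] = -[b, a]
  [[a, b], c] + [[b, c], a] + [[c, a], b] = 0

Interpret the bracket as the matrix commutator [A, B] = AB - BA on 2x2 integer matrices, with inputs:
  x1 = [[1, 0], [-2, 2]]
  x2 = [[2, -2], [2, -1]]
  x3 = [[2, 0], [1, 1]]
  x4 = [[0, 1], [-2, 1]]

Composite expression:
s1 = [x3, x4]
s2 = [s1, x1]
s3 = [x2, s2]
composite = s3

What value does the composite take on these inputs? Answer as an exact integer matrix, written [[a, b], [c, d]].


[[8, -5], [7, -8]]


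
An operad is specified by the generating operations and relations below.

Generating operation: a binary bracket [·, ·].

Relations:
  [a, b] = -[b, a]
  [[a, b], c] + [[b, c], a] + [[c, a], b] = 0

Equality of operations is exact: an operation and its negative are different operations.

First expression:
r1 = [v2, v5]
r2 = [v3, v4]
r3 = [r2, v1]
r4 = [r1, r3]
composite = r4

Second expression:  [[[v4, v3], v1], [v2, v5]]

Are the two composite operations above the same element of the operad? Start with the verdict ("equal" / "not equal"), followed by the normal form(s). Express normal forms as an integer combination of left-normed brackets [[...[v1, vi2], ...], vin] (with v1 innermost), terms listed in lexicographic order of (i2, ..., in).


The first expression, normalized: [[[[v1, v3], v4], v2], v5] - [[[[v1, v3], v4], v5], v2] - [[[[v1, v4], v3], v2], v5] + [[[[v1, v4], v3], v5], v2]
The second expression, normalized: [[[[v1, v3], v4], v2], v5] - [[[[v1, v3], v4], v5], v2] - [[[[v1, v4], v3], v2], v5] + [[[[v1, v4], v3], v5], v2]
The forms coincide; equal.

equal; both compose to [[[[v1, v3], v4], v2], v5] - [[[[v1, v3], v4], v5], v2] - [[[[v1, v4], v3], v2], v5] + [[[[v1, v4], v3], v5], v2]


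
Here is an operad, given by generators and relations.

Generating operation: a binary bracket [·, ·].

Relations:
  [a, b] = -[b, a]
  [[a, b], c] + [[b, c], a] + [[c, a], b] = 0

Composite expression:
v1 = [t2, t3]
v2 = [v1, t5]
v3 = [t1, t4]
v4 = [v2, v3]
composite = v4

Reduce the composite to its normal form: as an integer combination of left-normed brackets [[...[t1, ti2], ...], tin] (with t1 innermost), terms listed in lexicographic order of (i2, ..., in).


Left-normed coefficients sit on the t1-initial expansion words.
Composite bracket: [[[t2, t3], t5], [t1, t4]]
Under [a, b] = ab - ba we get 16 signed associative words (2^4 = 16).
Coefficients come from the t1-initial words:
  from t1t4t2t3t5, sign -1: term -[[[[t1, t4], t2], t3], t5]
  from t1t4t3t2t5, sign +1: term +[[[[t1, t4], t3], t2], t5]
  from t1t4t5t2t3, sign +1: term +[[[[t1, t4], t5], t2], t3]
  from t1t4t5t3t2, sign -1: term -[[[[t1, t4], t5], t3], t2]

-[[[[t1, t4], t2], t3], t5] + [[[[t1, t4], t3], t2], t5] + [[[[t1, t4], t5], t2], t3] - [[[[t1, t4], t5], t3], t2]


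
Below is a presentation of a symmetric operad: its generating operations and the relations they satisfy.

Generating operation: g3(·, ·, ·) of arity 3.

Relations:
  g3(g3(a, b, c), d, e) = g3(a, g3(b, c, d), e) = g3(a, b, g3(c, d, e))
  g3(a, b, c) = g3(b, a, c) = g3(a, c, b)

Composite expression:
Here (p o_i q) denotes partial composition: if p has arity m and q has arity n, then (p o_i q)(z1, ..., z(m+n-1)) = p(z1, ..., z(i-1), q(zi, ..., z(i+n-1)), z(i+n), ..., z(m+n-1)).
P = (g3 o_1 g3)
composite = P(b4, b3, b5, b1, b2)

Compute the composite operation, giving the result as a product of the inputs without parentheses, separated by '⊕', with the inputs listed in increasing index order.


b1 ⊕ b2 ⊕ b3 ⊕ b4 ⊕ b5

With g3 associative and commutative, the b-input set is all that matters.
g3(b4, b3, b5) reduces to b4 ⊕ b3 ⊕ b5
g3(g3(b4, b3, b5), b1, b2) reduces to b4 ⊕ b3 ⊕ b5 ⊕ b1 ⊕ b2
reordering the factors by index: b1 ⊕ b2 ⊕ b3 ⊕ b4 ⊕ b5


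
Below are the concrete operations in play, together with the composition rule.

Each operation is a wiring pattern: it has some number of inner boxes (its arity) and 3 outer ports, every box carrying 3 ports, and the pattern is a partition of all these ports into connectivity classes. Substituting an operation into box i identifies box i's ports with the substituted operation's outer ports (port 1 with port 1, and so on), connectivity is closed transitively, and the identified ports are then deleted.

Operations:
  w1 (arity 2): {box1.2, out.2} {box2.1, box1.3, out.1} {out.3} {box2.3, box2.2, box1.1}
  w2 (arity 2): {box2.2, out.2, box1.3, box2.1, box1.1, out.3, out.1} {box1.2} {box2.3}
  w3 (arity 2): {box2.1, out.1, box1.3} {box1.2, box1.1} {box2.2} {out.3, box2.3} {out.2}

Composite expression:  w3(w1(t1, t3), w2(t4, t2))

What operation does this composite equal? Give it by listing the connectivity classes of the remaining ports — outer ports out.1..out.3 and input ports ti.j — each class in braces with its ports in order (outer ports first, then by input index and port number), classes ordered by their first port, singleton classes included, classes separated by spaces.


{out.1, out.3, t2.1, t2.2, t4.1, t4.3} {out.2} {t1.1, t3.2, t3.3} {t1.2, t1.3, t3.1} {t2.3} {t4.2}

Substituting into w3 glues patterns; closure does the rest.
stage w1: inputs (t1, t3), connectivity {out.1, t1.3, t3.1} {out.2, t1.2} {out.3} {t1.1, t3.2, t3.3}, out.j its boundary
stage w2: inputs (t4, t2), connectivity {out.1, out.2, out.3, t2.1, t2.2, t4.1, t4.3} {t2.3} {t4.2}, out.j its boundary
stage w3: inputs (t1, t3, t4, t2), connectivity {out.1, out.3, t2.1, t2.2, t4.1, t4.3} {out.2} {t1.1, t3.2, t3.3} {t1.2, t1.3, t3.1} {t2.3} {t4.2}, out.j its boundary


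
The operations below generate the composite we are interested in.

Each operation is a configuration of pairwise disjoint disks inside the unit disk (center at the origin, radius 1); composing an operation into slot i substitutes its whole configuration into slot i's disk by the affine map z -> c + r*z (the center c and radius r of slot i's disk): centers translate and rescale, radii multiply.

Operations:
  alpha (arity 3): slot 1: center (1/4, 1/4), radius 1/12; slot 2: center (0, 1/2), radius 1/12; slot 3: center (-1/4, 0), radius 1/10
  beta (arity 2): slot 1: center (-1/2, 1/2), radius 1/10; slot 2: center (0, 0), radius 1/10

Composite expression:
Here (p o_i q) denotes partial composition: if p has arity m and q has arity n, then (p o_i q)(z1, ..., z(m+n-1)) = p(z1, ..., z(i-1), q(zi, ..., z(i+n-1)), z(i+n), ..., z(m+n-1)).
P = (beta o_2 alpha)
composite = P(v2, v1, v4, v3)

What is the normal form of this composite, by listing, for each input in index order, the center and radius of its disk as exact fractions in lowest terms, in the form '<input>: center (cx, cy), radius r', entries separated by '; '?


Only the slot chain above each v matters under beta; compose those maps.
input v2: composing its 1 substitution step yields center (-1/2, 1/2), radius 1/10
input v1: composing its 2 substitution steps yields center (1/40, 1/40), radius 1/120
input v4: composing its 2 substitution steps yields center (0, 1/20), radius 1/120
input v3: composing its 2 substitution steps yields center (-1/40, 0), radius 1/100

v1: center (1/40, 1/40), radius 1/120; v2: center (-1/2, 1/2), radius 1/10; v3: center (-1/40, 0), radius 1/100; v4: center (0, 1/20), radius 1/120


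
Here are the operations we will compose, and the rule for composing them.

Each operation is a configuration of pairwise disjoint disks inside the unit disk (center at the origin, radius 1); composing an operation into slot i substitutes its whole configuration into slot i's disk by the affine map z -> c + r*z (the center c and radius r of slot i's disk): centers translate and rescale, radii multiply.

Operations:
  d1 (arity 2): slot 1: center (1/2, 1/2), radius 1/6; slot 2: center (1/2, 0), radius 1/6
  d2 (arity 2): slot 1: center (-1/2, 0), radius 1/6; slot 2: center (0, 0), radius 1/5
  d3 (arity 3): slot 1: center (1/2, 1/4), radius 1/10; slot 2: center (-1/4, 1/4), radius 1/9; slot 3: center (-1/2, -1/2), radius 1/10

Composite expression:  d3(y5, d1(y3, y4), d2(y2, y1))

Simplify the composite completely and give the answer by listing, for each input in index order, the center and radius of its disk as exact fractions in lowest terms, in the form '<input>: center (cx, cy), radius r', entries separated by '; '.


y1: center (-1/2, -1/2), radius 1/50; y2: center (-11/20, -1/2), radius 1/60; y3: center (-7/36, 11/36), radius 1/54; y4: center (-7/36, 1/4), radius 1/54; y5: center (1/2, 1/4), radius 1/10

Follow each y-input down from d3: c' goes to c + r*c', radius to r*r'.
y5 passes through 1 substitution, ending at center (1/2, 1/4), radius 1/10
y3 passes through 2 substitutions, ending at center (-7/36, 11/36), radius 1/54
y4 passes through 2 substitutions, ending at center (-7/36, 1/4), radius 1/54
y2 passes through 2 substitutions, ending at center (-11/20, -1/2), radius 1/60
y1 passes through 2 substitutions, ending at center (-1/2, -1/2), radius 1/50


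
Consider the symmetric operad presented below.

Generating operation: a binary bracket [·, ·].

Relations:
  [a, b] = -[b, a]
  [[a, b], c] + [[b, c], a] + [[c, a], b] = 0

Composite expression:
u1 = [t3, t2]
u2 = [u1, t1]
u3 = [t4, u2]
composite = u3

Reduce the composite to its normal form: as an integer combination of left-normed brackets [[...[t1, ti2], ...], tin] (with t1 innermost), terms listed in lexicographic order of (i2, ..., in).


-[[[t1, t2], t3], t4] + [[[t1, t3], t2], t4]

Skip Jacobi rewriting: expand, keep t1-initial words, read off terms.
Composite bracket: [t4, [[t3, t2], t1]]
Under [a, b] = ab - ba we get 8 signed associative words (2^3 = 8).
Coefficients come from the t1-initial words:
  word t1t2t3t4 has sign -1, contributing -[[[t1, t2], t3], t4]
  word t1t3t2t4 has sign +1, contributing +[[[t1, t3], t2], t4]


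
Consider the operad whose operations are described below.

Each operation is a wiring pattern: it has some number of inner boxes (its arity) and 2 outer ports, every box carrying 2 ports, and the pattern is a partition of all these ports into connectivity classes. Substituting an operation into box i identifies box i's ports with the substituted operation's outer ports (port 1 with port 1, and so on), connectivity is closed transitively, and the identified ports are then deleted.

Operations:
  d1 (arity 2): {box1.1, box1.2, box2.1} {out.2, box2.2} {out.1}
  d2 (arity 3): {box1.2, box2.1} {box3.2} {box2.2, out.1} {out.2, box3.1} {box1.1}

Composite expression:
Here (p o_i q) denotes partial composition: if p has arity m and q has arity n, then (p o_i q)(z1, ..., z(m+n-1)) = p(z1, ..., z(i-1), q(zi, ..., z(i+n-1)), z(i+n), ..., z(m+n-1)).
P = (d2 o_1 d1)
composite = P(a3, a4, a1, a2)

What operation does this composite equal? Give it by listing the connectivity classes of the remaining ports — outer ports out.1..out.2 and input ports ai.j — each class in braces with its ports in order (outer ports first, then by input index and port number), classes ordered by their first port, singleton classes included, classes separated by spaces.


Connectivity passes through glued d2-boundaries; trace each wire chain.
through d1, on inputs (a3, a4): {out.1} {out.2, a4.2} {a3.1, a3.2, a4.1} (out.j = stage outer ports)
through d2, on inputs (a3, a4, a1, a2): {out.1, a1.2} {out.2, a2.1} {a1.1, a4.2} {a2.2} {a3.1, a3.2, a4.1} (out.j = stage outer ports)

{out.1, a1.2} {out.2, a2.1} {a1.1, a4.2} {a2.2} {a3.1, a3.2, a4.1}


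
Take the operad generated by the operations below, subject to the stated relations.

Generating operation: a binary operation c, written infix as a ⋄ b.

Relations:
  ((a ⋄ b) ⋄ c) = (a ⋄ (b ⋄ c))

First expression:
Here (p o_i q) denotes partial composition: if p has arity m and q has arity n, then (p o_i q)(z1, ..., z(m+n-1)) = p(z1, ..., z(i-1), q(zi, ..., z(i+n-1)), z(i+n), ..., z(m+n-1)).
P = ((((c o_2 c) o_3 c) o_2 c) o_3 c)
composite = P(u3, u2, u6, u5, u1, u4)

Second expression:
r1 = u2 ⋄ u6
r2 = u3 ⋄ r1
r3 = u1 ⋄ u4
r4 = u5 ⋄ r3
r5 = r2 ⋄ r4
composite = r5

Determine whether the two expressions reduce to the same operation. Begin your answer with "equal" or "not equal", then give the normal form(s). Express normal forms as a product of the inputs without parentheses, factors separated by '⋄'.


equal; both compose to u3 ⋄ u2 ⋄ u6 ⋄ u5 ⋄ u1 ⋄ u4

The first expression, normalized: u3 ⋄ u2 ⋄ u6 ⋄ u5 ⋄ u1 ⋄ u4
The second expression, normalized: u3 ⋄ u2 ⋄ u6 ⋄ u5 ⋄ u1 ⋄ u4
Identical normal forms: equal.


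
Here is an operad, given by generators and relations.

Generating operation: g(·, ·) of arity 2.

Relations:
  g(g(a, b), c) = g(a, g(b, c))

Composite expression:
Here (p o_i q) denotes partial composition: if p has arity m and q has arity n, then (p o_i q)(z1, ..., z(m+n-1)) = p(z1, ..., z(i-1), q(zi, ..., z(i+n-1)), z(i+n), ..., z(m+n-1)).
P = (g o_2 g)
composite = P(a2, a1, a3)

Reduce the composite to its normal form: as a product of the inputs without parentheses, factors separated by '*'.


a2 * a1 * a3

All parenthesizations of g agree; list the a-inputs left to right.
g(a1, a3) unparenthesizes to a1 * a3
g(a2, g(a1, a3)) unparenthesizes to a2 * a1 * a3
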